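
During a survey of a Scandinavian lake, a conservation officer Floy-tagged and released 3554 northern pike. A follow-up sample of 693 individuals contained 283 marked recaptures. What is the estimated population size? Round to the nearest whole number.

N = (3554 × 693) / 283 = 2462922 / 283 ≈ 8702.9 → 8703

N ≈ 8703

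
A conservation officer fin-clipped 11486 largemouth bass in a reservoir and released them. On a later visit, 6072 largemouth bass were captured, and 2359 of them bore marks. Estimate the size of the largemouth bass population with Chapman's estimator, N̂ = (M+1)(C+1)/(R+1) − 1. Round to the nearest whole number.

N̂ = (11486+1)(6072+1)/(2359+1) − 1 = 11487·6073/2360 − 1
= 69760551/2360 − 1 ≈ 29559.6 − 1 ≈ 29558.6 → 29559

N ≈ 29,559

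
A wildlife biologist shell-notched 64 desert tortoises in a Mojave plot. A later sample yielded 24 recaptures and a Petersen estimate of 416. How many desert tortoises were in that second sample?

From N = M·C/R: C = N·R / M = 416·24 / 64 = 9984 / 64 = 156.

C = 156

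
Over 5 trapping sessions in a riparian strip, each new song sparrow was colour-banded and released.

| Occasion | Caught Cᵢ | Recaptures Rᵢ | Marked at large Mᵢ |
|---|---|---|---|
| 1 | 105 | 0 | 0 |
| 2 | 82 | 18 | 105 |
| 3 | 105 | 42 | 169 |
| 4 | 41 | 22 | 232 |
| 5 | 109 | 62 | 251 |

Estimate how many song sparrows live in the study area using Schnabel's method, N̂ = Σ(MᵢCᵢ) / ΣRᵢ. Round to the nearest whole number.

Σ MᵢCᵢ = 0·105 + 105·82 + 169·105 + 232·41 + 251·109 = 0 + 8610 + 17745 + 9512 + 27359 = 63226
Σ Rᵢ = 0 + 18 + 42 + 22 + 62 = 144
N̂ = 63226 / 144 ≈ 439.1 → 439

N ≈ 439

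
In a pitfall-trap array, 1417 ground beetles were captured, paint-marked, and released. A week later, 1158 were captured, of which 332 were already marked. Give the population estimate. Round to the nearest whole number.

The marked fraction in the recapture sample should equal the marked fraction in the population: 332/1158 = 1417/N.
N = (1417 × 1158) / 332 = 1640886 / 332 ≈ 4942.4 → 4942

N ≈ 4942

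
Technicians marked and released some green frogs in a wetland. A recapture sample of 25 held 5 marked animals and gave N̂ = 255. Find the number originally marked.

From N = M·C/R: M = N·R / C = 255·5 / 25 = 1275 / 25 = 51.

M = 51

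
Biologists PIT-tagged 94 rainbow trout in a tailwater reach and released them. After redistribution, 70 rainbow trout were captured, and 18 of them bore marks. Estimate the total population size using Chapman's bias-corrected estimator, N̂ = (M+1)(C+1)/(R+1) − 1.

N̂ = (94+1)(70+1)/(18+1) − 1 = 95·71/19 − 1
= 6745/19 − 1 = 355 − 1 = 354

N = 354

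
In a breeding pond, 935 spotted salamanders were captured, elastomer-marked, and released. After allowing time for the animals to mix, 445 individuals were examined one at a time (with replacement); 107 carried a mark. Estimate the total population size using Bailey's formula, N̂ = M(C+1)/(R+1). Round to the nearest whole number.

N̂ = 935·(445+1)/(107+1) = 935·446/108 = 417010/108 ≈ 3861.2 → 3861

N ≈ 3861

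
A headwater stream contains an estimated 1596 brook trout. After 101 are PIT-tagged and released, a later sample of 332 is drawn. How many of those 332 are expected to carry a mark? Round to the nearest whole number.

expected recaptures ≈ 21

Expected recaptures E[R] = M·C / N.
E[R] = 101 × 332 / 1596 = 33532 / 1596 ≈ 21.0 → 21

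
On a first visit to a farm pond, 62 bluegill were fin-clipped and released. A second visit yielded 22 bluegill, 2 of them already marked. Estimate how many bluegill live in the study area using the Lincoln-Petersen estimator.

N = (62 × 22) / 2 = 1364 / 2 = 682

N = 682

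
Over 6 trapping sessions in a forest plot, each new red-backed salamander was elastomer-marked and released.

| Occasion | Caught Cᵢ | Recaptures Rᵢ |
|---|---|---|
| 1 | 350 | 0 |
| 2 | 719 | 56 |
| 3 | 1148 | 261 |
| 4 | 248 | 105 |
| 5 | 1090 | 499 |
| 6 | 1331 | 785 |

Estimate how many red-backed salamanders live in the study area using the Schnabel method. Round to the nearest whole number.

N ≈ 4466

Marked at large before each occasion: Mᵢ = Σⱼ<ᵢ (Cⱼ − Rⱼ) → M1=0, M2=350, M3=1013, M4=1900, M5=2043, M6=2634
Σ MᵢCᵢ = 0·350 + 350·719 + 1013·1148 + 1900·248 + 2043·1090 + 2634·1331 = 0 + 251650 + 1162924 + 471200 + 2226870 + 3505854 = 7618498
Σ Rᵢ = 0 + 56 + 261 + 105 + 499 + 785 = 1706
N̂ = 7618498 / 1706 ≈ 4465.7 → 4466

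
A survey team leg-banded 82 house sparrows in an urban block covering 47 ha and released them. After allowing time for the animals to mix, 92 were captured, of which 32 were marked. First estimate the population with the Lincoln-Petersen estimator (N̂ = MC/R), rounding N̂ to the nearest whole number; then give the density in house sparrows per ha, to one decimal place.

density ≈ 5.0 house sparrows per ha

N̂ = 82·92/32 = 7544/32 ≈ 235.8 → 236
Density = N̂ / area = 236 / 47 ≈ 5.02 → 5.0 per ha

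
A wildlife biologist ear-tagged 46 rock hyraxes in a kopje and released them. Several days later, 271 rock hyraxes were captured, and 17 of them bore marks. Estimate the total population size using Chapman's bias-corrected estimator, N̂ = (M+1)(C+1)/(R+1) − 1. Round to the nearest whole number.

N ≈ 709

N̂ = (46+1)(271+1)/(17+1) − 1 = 47·272/18 − 1
= 12784/18 − 1 ≈ 710.2 − 1 ≈ 709.2 → 709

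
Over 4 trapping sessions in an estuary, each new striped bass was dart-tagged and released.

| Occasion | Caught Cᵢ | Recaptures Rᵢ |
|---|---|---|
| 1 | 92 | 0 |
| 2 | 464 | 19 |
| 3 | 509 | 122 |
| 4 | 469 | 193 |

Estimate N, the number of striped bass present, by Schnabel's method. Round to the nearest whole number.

Marked at large before each occasion: Mᵢ = Σⱼ<ᵢ (Cⱼ − Rⱼ) → M1=0, M2=92, M3=537, M4=924
Σ MᵢCᵢ = 0·92 + 92·464 + 537·509 + 924·469 = 0 + 42688 + 273333 + 433356 = 749377
Σ Rᵢ = 0 + 19 + 122 + 193 = 334
N̂ = 749377 / 334 ≈ 2243.6 → 2244

N ≈ 2244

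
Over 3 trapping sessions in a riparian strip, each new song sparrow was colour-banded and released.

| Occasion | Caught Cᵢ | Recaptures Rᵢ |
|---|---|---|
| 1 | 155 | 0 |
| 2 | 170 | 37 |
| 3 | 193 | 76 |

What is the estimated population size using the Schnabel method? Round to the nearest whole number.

N ≈ 725

Marked at large before each occasion: Mᵢ = Σⱼ<ᵢ (Cⱼ − Rⱼ) → M1=0, M2=155, M3=288
Σ MᵢCᵢ = 0·155 + 155·170 + 288·193 = 0 + 26350 + 55584 = 81934
Σ Rᵢ = 0 + 37 + 76 = 113
N̂ = 81934 / 113 ≈ 725.1 → 725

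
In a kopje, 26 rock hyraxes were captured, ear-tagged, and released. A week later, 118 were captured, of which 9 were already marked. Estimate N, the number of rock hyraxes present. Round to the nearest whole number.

If marked individuals mix randomly, R/C ≈ M/N, giving N ≈ M·C/R.
N = (26 × 118) / 9 = 3068 / 9 ≈ 340.9 → 341

N ≈ 341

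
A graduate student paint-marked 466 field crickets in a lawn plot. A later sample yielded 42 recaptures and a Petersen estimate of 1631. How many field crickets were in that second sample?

C = 147

From N = M·C/R: C = N·R / M = 1631·42 / 466 = 68502 / 466 = 147.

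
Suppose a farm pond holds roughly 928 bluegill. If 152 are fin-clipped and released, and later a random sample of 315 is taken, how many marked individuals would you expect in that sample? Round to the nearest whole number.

The marked fraction of the population is 152/928, so in a sample of 315 expect C·(M/N) marked.
E[R] = 152 × 315 / 928 = 47880 / 928 ≈ 51.6 → 52

expected recaptures ≈ 52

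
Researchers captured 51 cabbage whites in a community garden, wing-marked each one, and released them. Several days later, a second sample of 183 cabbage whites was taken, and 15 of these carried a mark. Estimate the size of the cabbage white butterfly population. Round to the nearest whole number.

The marked fraction in the recapture sample should equal the marked fraction in the population: 15/183 = 51/N.
N = (51 × 183) / 15 = 9333 / 15 ≈ 622.2 → 622

N ≈ 622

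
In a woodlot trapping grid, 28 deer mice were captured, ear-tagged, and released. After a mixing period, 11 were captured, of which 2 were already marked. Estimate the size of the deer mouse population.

N = 154

N = (28 × 11) / 2 = 308 / 2 = 154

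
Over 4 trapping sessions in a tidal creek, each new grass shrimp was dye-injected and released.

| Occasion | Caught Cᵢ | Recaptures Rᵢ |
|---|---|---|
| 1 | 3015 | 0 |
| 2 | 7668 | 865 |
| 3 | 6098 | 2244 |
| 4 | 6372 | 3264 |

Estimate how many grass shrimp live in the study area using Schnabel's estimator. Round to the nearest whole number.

N ≈ 26,692

Marked at large before each occasion: Mᵢ = Σⱼ<ᵢ (Cⱼ − Rⱼ) → M1=0, M2=3015, M3=9818, M4=13672
Σ MᵢCᵢ = 0·3015 + 3015·7668 + 9818·6098 + 13672·6372 = 0 + 23119020 + 59870164 + 87117984 = 170107168
Σ Rᵢ = 0 + 865 + 2244 + 3264 = 6373
N̂ = 170107168 / 6373 ≈ 26691.9 → 26692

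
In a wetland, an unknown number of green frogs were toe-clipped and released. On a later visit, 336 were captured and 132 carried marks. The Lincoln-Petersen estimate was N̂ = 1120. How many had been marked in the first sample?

M = 440

From N = M·C/R: M = N·R / C = 1120·132 / 336 = 147840 / 336 = 440.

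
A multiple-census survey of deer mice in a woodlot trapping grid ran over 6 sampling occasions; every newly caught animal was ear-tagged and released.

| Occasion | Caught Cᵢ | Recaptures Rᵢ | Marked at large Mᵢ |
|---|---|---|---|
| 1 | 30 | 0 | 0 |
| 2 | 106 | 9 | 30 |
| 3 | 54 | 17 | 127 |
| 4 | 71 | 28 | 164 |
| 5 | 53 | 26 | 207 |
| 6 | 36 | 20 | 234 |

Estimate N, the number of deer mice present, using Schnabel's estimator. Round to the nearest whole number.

N ≈ 411

Σ MᵢCᵢ = 0·30 + 30·106 + 127·54 + 164·71 + 207·53 + 234·36 = 0 + 3180 + 6858 + 11644 + 10971 + 8424 = 41077
Σ Rᵢ = 0 + 9 + 17 + 28 + 26 + 20 = 100
N̂ = 41077 / 100 ≈ 410.8 → 411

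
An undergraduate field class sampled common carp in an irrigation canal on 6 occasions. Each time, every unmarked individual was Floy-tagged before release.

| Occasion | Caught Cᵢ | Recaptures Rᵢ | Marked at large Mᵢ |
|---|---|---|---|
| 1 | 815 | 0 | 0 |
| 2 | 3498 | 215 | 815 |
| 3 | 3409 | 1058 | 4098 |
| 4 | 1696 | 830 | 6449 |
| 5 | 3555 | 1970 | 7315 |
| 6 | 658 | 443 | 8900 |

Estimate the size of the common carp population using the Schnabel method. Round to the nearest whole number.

Σ MᵢCᵢ = 0·815 + 815·3498 + 4098·3409 + 6449·1696 + 7315·3555 + 8900·658 = 0 + 2850870 + 13970082 + 10937504 + 26004825 + 5856200 = 59619481
Σ Rᵢ = 0 + 215 + 1058 + 830 + 1970 + 443 = 4516
N̂ = 59619481 / 4516 ≈ 13201.8 → 13202

N ≈ 13,202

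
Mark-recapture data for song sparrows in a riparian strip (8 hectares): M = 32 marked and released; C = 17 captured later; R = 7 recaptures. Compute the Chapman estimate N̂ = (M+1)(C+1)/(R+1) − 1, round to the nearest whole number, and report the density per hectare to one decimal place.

density ≈ 9.1 song sparrows per hectare

N̂ = 33·18/8 − 1 = 594/8 − 1 ≈ 73.2 → 73
Density = N̂ / area = 73 / 8 ≈ 9.12 → 9.1 per hectare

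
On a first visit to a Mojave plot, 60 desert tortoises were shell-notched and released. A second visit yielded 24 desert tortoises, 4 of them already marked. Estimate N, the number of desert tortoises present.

N = 360

The marked fraction in the recapture sample should equal the marked fraction in the population: 4/24 = 60/N.
N = (60 × 24) / 4 = 1440 / 4 = 360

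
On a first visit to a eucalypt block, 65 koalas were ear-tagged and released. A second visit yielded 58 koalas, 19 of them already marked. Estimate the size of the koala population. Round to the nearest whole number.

N ≈ 198

The marked fraction in the recapture sample should equal the marked fraction in the population: 19/58 = 65/N.
N = (65 × 58) / 19 = 3770 / 19 ≈ 198.4 → 198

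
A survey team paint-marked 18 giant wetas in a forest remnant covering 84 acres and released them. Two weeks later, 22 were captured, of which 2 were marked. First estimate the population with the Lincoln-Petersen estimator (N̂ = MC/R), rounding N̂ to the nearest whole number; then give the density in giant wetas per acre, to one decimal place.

density ≈ 2.4 giant wetas per acre

N̂ = 18·22/2 = 396/2 = 198
Density = N̂ / area = 198 / 84 ≈ 2.36 → 2.4 per acre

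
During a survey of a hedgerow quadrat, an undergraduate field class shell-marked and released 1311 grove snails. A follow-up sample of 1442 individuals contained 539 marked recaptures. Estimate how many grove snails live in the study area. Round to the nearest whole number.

Lincoln-Petersen assumes M/N = R/C, so N = M·C / R.
N = (1311 × 1442) / 539 = 1890462 / 539 ≈ 3507.4 → 3507

N ≈ 3507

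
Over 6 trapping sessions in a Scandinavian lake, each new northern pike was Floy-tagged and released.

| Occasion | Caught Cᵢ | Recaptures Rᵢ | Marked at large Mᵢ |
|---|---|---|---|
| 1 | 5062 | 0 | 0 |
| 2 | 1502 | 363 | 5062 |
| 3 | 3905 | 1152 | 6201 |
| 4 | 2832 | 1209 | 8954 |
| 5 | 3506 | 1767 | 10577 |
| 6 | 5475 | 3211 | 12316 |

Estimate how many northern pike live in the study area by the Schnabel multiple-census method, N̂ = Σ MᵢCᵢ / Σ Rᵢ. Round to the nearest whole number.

Σ MᵢCᵢ = 0·5062 + 5062·1502 + 6201·3905 + 8954·2832 + 10577·3506 + 12316·5475 = 0 + 7603124 + 24214905 + 25357728 + 37082962 + 67430100 = 161688819
Σ Rᵢ = 0 + 363 + 1152 + 1209 + 1767 + 3211 = 7702
N̂ = 161688819 / 7702 ≈ 20993.1 → 20993

N ≈ 20,993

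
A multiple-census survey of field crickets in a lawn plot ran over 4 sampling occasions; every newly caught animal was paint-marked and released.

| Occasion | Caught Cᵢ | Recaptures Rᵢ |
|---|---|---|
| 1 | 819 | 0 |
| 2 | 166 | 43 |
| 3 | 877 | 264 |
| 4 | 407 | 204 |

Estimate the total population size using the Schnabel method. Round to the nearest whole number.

N ≈ 3121

Marked at large before each occasion: Mᵢ = Σⱼ<ᵢ (Cⱼ − Rⱼ) → M1=0, M2=819, M3=942, M4=1555
Σ MᵢCᵢ = 0·819 + 819·166 + 942·877 + 1555·407 = 0 + 135954 + 826134 + 632885 = 1594973
Σ Rᵢ = 0 + 43 + 264 + 204 = 511
N̂ = 1594973 / 511 ≈ 3121.3 → 3121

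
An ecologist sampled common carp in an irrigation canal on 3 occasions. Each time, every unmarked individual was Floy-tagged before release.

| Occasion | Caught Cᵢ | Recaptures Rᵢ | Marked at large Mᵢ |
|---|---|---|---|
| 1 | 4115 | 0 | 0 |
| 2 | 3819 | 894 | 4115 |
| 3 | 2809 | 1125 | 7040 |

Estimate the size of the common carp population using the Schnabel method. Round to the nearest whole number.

Σ MᵢCᵢ = 0·4115 + 4115·3819 + 7040·2809 = 0 + 15715185 + 19775360 = 35490545
Σ Rᵢ = 0 + 894 + 1125 = 2019
N̂ = 35490545 / 2019 ≈ 17578.3 → 17578

N ≈ 17,578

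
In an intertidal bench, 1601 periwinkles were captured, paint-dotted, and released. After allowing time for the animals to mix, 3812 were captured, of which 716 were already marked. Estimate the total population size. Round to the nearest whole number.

N = (1601 × 3812) / 716 = 6103012 / 716 ≈ 8523.8 → 8524

N ≈ 8524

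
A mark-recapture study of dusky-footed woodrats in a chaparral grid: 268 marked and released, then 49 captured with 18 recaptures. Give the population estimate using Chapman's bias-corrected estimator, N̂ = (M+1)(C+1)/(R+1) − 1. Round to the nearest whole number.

N̂ = (268+1)(49+1)/(18+1) − 1 = 269·50/19 − 1
= 13450/19 − 1 ≈ 707.9 − 1 ≈ 706.9 → 707

N ≈ 707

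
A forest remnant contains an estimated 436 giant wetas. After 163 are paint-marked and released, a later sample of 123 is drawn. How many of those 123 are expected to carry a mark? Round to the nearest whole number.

The marked fraction of the population is 163/436, so in a sample of 123 expect C·(M/N) marked.
E[R] = 163 × 123 / 436 = 20049 / 436 ≈ 46.0 → 46

expected recaptures ≈ 46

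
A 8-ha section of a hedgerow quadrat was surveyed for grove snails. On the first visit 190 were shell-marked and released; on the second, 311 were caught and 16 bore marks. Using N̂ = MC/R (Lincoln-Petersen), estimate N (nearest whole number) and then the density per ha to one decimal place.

density ≈ 461.6 grove snails per ha

N̂ = 190·311/16 = 59090/16 ≈ 3693.1 → 3693
Density = N̂ / area = 3693 / 8 ≈ 461.62 → 461.6 per ha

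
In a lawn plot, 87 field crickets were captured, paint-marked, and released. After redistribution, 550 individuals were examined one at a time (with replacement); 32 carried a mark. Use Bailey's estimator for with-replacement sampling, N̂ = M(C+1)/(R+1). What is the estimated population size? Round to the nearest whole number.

N ≈ 1453

N̂ = 87·(550+1)/(32+1) = 87·551/33 = 47937/33 ≈ 1452.6 → 1453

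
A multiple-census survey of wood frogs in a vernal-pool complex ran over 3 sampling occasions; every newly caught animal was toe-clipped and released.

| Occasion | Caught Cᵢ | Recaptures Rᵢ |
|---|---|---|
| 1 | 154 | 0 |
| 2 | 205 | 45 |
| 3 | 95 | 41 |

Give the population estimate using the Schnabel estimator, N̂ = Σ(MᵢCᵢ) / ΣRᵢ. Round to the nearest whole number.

Marked at large before each occasion: Mᵢ = Σⱼ<ᵢ (Cⱼ − Rⱼ) → M1=0, M2=154, M3=314
Σ MᵢCᵢ = 0·154 + 154·205 + 314·95 = 0 + 31570 + 29830 = 61400
Σ Rᵢ = 0 + 45 + 41 = 86
N̂ = 61400 / 86 ≈ 714.0 → 714

N ≈ 714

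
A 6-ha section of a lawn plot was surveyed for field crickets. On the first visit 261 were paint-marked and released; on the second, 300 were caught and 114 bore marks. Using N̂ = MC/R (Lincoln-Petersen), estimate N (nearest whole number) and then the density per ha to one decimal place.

N̂ = 261·300/114 = 78300/114 ≈ 686.8 → 687
Density = N̂ / area = 687 / 6 ≈ 114.50 → 114.5 per ha

density ≈ 114.5 field crickets per ha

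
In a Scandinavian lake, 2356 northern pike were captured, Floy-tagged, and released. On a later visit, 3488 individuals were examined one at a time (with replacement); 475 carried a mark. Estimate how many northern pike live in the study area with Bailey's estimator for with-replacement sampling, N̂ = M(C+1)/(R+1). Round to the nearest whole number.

N̂ = 2356·(3488+1)/(475+1) = 2356·3489/476 = 8220084/476 ≈ 17269.1 → 17269

N ≈ 17,269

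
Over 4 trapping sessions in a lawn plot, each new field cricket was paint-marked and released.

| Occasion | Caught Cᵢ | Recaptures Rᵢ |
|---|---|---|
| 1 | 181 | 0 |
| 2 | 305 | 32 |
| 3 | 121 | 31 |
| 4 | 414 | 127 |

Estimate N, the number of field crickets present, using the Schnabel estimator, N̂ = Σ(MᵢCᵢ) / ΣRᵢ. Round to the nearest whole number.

Marked at large before each occasion: Mᵢ = Σⱼ<ᵢ (Cⱼ − Rⱼ) → M1=0, M2=181, M3=454, M4=544
Σ MᵢCᵢ = 0·181 + 181·305 + 454·121 + 544·414 = 0 + 55205 + 54934 + 225216 = 335355
Σ Rᵢ = 0 + 32 + 31 + 127 = 190
N̂ = 335355 / 190 ≈ 1765.0 → 1765

N ≈ 1765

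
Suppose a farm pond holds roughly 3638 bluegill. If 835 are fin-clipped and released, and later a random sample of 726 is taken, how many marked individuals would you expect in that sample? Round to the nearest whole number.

expected recaptures ≈ 167

Expected recaptures E[R] = M·C / N.
E[R] = 835 × 726 / 3638 = 606210 / 3638 ≈ 166.6 → 167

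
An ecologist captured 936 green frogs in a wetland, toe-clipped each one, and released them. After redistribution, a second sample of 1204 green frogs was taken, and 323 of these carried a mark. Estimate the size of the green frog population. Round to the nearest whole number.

If marked individuals mix randomly, R/C ≈ M/N, giving N ≈ M·C/R.
N = (936 × 1204) / 323 = 1126944 / 323 ≈ 3489.0 → 3489

N ≈ 3489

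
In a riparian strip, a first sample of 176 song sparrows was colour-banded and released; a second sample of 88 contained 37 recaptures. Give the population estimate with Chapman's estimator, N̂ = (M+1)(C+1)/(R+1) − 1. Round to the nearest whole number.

N ≈ 414

N̂ = (176+1)(88+1)/(37+1) − 1 = 177·89/38 − 1
= 15753/38 − 1 ≈ 414.6 − 1 ≈ 413.6 → 414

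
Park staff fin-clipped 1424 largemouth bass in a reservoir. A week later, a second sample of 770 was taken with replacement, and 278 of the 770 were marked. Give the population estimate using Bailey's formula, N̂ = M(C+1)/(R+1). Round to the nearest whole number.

N̂ = 1424·(770+1)/(278+1) = 1424·771/279 = 1097904/279 ≈ 3935.1 → 3935

N ≈ 3935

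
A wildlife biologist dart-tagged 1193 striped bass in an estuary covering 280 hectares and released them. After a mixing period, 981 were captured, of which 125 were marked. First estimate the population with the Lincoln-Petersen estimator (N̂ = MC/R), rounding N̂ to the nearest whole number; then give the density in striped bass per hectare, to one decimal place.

N̂ = 1193·981/125 = 1170333/125 ≈ 9362.7 → 9363
Density = N̂ / area = 9363 / 280 ≈ 33.44 → 33.4 per hectare

density ≈ 33.4 striped bass per hectare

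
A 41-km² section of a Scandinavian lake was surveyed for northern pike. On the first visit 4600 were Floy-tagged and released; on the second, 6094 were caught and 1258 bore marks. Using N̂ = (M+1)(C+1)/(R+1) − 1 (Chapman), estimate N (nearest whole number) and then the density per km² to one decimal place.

density ≈ 543.2 northern pike per km²

N̂ = 4601·6095/1259 − 1 = 28043095/1259 − 1 ≈ 22273.1 → 22273
Density = N̂ / area = 22273 / 41 ≈ 543.24 → 543.2 per km²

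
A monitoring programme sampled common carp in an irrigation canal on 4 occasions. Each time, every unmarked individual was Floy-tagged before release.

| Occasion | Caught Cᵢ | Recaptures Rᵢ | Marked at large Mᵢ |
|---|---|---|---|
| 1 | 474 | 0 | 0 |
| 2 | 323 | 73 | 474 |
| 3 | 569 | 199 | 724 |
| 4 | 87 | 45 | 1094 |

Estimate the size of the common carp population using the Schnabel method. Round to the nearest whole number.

Σ MᵢCᵢ = 0·474 + 474·323 + 724·569 + 1094·87 = 0 + 153102 + 411956 + 95178 = 660236
Σ Rᵢ = 0 + 73 + 199 + 45 = 317
N̂ = 660236 / 317 ≈ 2082.8 → 2083

N ≈ 2083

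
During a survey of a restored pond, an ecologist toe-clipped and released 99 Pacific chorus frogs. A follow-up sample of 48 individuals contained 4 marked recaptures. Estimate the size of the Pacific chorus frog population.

N = 1188

If marked individuals mix randomly, R/C ≈ M/N, giving N ≈ M·C/R.
N = (99 × 48) / 4 = 4752 / 4 = 1188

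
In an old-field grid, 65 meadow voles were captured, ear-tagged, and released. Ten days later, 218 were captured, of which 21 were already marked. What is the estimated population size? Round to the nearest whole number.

N ≈ 675

N = (65 × 218) / 21 = 14170 / 21 ≈ 674.8 → 675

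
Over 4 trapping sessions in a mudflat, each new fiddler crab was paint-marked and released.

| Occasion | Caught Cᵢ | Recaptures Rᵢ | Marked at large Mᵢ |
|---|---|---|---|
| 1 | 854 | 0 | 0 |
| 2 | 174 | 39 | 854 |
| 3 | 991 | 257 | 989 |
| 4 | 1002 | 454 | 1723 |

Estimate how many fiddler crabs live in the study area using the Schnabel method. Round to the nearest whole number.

N ≈ 3807

Σ MᵢCᵢ = 0·854 + 854·174 + 989·991 + 1723·1002 = 0 + 148596 + 980099 + 1726446 = 2855141
Σ Rᵢ = 0 + 39 + 257 + 454 = 750
N̂ = 2855141 / 750 ≈ 3806.9 → 3807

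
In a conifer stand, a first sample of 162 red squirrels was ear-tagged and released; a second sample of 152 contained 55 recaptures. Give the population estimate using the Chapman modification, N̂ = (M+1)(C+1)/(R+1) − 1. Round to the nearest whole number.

N̂ = (162+1)(152+1)/(55+1) − 1 = 163·153/56 − 1
= 24939/56 − 1 ≈ 445.3 − 1 ≈ 444.3 → 444

N ≈ 444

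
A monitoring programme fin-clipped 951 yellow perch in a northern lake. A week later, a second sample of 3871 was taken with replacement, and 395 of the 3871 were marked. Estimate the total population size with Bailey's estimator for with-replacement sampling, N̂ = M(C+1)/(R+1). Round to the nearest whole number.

N ≈ 9299

N̂ = 951·(3871+1)/(395+1) = 951·3872/396 = 3682272/396 ≈ 9298.7 → 9299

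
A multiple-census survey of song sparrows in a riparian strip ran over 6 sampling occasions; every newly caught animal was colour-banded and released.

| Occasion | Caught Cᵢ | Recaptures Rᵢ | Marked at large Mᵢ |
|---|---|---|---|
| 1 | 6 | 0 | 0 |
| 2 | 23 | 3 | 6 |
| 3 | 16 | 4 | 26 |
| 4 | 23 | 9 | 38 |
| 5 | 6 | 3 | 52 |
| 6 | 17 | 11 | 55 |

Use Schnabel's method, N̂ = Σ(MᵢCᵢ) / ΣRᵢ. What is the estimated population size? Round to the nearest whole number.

Σ MᵢCᵢ = 0·6 + 6·23 + 26·16 + 38·23 + 52·6 + 55·17 = 0 + 138 + 416 + 874 + 312 + 935 = 2675
Σ Rᵢ = 0 + 3 + 4 + 9 + 3 + 11 = 30
N̂ = 2675 / 30 ≈ 89.2 → 89

N ≈ 89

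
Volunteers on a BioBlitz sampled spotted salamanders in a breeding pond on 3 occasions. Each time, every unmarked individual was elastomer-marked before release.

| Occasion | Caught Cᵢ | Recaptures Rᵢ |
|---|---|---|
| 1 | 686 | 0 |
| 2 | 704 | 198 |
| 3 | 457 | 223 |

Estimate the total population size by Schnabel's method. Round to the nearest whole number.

N ≈ 2441

Marked at large before each occasion: Mᵢ = Σⱼ<ᵢ (Cⱼ − Rⱼ) → M1=0, M2=686, M3=1192
Σ MᵢCᵢ = 0·686 + 686·704 + 1192·457 = 0 + 482944 + 544744 = 1027688
Σ Rᵢ = 0 + 198 + 223 = 421
N̂ = 1027688 / 421 ≈ 2441.1 → 2441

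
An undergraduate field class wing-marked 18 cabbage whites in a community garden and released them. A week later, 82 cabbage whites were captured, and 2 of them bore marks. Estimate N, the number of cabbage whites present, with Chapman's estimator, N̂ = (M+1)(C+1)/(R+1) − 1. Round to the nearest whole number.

N ≈ 525

N̂ = (18+1)(82+1)/(2+1) − 1 = 19·83/3 − 1
= 1577/3 − 1 ≈ 525.7 − 1 ≈ 524.7 → 525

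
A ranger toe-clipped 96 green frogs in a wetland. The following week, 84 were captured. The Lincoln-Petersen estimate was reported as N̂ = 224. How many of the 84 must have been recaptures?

R = 36

From N = M·C/R: R = M·C / N = 96·84 / 224 = 8064 / 224 = 36.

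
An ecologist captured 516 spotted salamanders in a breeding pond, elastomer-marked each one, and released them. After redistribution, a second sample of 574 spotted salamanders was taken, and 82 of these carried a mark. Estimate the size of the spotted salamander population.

N = 3612

N = (516 × 574) / 82 = 296184 / 82 = 3612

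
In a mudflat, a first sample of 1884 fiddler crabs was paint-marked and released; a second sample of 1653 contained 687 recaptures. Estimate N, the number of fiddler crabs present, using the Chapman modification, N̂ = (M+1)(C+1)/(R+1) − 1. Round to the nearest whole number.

N̂ = (1884+1)(1653+1)/(687+1) − 1 = 1885·1654/688 − 1
= 3117790/688 − 1 ≈ 4531.7 − 1 ≈ 4530.7 → 4531

N ≈ 4531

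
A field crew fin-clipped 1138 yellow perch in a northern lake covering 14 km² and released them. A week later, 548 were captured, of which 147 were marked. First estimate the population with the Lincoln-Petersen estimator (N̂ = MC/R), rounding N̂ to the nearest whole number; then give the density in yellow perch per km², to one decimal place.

N̂ = 1138·548/147 = 623624/147 ≈ 4242.3 → 4242
Density = N̂ / area = 4242 / 14 = 303.0 per km²

density ≈ 303.0 yellow perch per km²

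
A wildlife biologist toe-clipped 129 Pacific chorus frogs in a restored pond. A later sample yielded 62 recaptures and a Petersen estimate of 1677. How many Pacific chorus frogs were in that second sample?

C = 806

From N = M·C/R: C = N·R / M = 1677·62 / 129 = 103974 / 129 = 806.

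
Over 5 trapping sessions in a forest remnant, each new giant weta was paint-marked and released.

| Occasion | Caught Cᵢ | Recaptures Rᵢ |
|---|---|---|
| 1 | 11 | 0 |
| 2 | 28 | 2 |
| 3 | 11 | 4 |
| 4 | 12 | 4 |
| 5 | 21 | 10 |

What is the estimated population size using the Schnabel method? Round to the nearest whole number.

Marked at large before each occasion: Mᵢ = Σⱼ<ᵢ (Cⱼ − Rⱼ) → M1=0, M2=11, M3=37, M4=44, M5=52
Σ MᵢCᵢ = 0·11 + 11·28 + 37·11 + 44·12 + 52·21 = 0 + 308 + 407 + 528 + 1092 = 2335
Σ Rᵢ = 0 + 2 + 4 + 4 + 10 = 20
N̂ = 2335 / 20 ≈ 116.8 → 117

N ≈ 117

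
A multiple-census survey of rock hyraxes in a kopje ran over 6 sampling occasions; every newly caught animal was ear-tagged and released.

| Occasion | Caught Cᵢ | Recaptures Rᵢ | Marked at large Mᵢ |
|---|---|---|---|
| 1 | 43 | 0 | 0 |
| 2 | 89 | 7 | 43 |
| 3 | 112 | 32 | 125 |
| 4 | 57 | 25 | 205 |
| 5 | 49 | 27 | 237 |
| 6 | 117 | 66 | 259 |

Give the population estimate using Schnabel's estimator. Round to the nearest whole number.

N ≈ 455

Σ MᵢCᵢ = 0·43 + 43·89 + 125·112 + 205·57 + 237·49 + 259·117 = 0 + 3827 + 14000 + 11685 + 11613 + 30303 = 71428
Σ Rᵢ = 0 + 7 + 32 + 25 + 27 + 66 = 157
N̂ = 71428 / 157 ≈ 455.0 → 455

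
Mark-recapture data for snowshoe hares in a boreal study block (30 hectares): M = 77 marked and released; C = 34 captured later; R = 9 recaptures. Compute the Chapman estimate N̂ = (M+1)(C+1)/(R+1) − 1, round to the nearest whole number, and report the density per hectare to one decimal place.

density ≈ 9.1 snowshoe hares per hectare

N̂ = 78·35/10 − 1 = 2730/10 − 1 = 272
Density = N̂ / area = 272 / 30 ≈ 9.07 → 9.1 per hectare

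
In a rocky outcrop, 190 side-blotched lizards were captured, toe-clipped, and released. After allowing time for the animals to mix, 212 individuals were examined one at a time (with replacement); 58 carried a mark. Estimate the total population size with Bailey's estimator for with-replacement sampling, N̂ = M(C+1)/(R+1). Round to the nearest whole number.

N ≈ 686

N̂ = 190·(212+1)/(58+1) = 190·213/59 = 40470/59 ≈ 685.9 → 686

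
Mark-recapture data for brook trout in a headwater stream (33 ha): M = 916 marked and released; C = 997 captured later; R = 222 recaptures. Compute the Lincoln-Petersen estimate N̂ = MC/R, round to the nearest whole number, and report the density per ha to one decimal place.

density ≈ 124.7 brook trout per ha

N̂ = 916·997/222 = 913252/222 ≈ 4113.7 → 4114
Density = N̂ / area = 4114 / 33 ≈ 124.67 → 124.7 per ha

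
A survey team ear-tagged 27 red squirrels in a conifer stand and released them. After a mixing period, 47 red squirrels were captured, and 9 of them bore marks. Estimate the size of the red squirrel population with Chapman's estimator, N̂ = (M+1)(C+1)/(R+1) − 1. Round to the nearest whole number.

N ≈ 133

N̂ = (27+1)(47+1)/(9+1) − 1 = 28·48/10 − 1
= 1344/10 − 1 ≈ 134.4 − 1 ≈ 133.4 → 133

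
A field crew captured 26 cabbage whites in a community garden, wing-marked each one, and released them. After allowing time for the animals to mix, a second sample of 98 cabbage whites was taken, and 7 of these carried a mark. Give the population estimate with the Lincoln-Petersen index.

N = 364

The marked fraction in the recapture sample should equal the marked fraction in the population: 7/98 = 26/N.
N = (26 × 98) / 7 = 2548 / 7 = 364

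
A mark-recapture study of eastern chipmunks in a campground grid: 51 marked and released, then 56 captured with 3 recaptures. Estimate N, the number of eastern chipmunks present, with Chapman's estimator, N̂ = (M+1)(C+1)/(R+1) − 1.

N̂ = (51+1)(56+1)/(3+1) − 1 = 52·57/4 − 1
= 2964/4 − 1 = 741 − 1 = 740

N = 740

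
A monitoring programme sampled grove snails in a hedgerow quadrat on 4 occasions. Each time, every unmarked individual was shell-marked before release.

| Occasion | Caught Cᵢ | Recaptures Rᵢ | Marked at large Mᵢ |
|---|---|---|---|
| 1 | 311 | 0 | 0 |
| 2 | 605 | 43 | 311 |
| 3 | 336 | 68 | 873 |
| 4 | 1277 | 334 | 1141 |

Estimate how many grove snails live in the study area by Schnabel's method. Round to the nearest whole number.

Σ MᵢCᵢ = 0·311 + 311·605 + 873·336 + 1141·1277 = 0 + 188155 + 293328 + 1457057 = 1938540
Σ Rᵢ = 0 + 43 + 68 + 334 = 445
N̂ = 1938540 / 445 ≈ 4356.3 → 4356

N ≈ 4356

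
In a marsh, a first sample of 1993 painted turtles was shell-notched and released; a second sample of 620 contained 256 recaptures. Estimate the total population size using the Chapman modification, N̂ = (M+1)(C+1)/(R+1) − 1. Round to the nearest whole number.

N ≈ 4817

N̂ = (1993+1)(620+1)/(256+1) − 1 = 1994·621/257 − 1
= 1238274/257 − 1 ≈ 4818.2 − 1 ≈ 4817.2 → 4817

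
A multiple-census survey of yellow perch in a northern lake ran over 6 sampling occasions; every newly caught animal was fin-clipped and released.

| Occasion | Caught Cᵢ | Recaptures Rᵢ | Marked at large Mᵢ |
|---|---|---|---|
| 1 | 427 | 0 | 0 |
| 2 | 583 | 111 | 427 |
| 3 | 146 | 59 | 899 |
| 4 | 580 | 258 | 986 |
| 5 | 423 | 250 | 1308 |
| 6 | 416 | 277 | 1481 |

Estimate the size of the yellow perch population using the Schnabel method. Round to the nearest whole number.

N ≈ 2221

Σ MᵢCᵢ = 0·427 + 427·583 + 899·146 + 986·580 + 1308·423 + 1481·416 = 0 + 248941 + 131254 + 571880 + 553284 + 616096 = 2121455
Σ Rᵢ = 0 + 111 + 59 + 258 + 250 + 277 = 955
N̂ = 2121455 / 955 ≈ 2221.4 → 2221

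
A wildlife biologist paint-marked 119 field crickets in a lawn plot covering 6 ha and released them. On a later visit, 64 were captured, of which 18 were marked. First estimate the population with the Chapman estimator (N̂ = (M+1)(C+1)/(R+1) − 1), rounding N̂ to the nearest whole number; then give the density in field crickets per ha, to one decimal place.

density ≈ 68.3 field crickets per ha

N̂ = 120·65/19 − 1 = 7800/19 − 1 ≈ 409.5 → 410
Density = N̂ / area = 410 / 6 ≈ 68.33 → 68.3 per ha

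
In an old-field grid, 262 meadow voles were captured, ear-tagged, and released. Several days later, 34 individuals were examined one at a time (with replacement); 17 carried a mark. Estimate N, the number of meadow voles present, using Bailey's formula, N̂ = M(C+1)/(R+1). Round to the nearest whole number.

N̂ = 262·(34+1)/(17+1) = 262·35/18 = 9170/18 ≈ 509.4 → 509

N ≈ 509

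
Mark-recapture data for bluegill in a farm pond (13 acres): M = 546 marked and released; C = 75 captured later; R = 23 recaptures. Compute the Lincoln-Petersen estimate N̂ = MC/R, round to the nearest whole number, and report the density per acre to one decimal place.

N̂ = 546·75/23 = 40950/23 ≈ 1780.4 → 1780
Density = N̂ / area = 1780 / 13 ≈ 136.92 → 136.9 per acre

density ≈ 136.9 bluegill per acre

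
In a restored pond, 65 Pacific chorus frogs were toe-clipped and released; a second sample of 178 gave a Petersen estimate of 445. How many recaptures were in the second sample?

R = 26

From N = M·C/R: R = M·C / N = 65·178 / 445 = 11570 / 445 = 26.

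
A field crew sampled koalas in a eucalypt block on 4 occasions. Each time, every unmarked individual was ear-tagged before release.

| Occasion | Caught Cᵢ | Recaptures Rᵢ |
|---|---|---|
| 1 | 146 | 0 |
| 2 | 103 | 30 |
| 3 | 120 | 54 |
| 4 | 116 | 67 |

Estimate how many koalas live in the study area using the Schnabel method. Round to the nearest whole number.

Marked at large before each occasion: Mᵢ = Σⱼ<ᵢ (Cⱼ − Rⱼ) → M1=0, M2=146, M3=219, M4=285
Σ MᵢCᵢ = 0·146 + 146·103 + 219·120 + 285·116 = 0 + 15038 + 26280 + 33060 = 74378
Σ Rᵢ = 0 + 30 + 54 + 67 = 151
N̂ = 74378 / 151 ≈ 492.6 → 493

N ≈ 493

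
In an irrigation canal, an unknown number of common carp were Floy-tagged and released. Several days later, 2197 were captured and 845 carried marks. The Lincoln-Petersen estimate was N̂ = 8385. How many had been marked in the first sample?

From N = M·C/R: M = N·R / C = 8385·845 / 2197 = 7085325 / 2197 = 3225.

M = 3225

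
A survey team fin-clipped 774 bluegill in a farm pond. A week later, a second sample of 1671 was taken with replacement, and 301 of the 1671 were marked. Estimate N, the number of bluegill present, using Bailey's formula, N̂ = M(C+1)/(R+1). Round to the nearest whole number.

N ≈ 4285

N̂ = 774·(1671+1)/(301+1) = 774·1672/302 = 1294128/302 ≈ 4285.2 → 4285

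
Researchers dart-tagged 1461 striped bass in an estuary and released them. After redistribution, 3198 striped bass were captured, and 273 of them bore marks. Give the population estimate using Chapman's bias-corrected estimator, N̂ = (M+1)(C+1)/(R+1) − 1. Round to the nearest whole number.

N̂ = (1461+1)(3198+1)/(273+1) − 1 = 1462·3199/274 − 1
= 4676938/274 − 1 ≈ 17069.1 − 1 ≈ 17068.1 → 17068

N ≈ 17,068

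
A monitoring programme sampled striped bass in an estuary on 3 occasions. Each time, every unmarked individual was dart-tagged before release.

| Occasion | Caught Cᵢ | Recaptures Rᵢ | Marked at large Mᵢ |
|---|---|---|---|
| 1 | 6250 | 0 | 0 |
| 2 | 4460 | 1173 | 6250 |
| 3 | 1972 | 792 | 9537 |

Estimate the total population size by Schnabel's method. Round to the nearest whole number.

N ≈ 23,757

Σ MᵢCᵢ = 0·6250 + 6250·4460 + 9537·1972 = 0 + 27875000 + 18806964 = 46681964
Σ Rᵢ = 0 + 1173 + 792 = 1965
N̂ = 46681964 / 1965 ≈ 23756.7 → 23757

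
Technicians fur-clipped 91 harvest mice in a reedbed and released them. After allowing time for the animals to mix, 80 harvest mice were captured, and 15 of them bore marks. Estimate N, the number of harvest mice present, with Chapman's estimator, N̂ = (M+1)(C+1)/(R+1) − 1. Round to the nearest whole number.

N̂ = (91+1)(80+1)/(15+1) − 1 = 92·81/16 − 1
= 7452/16 − 1 ≈ 465.8 − 1 ≈ 464.8 → 465

N ≈ 465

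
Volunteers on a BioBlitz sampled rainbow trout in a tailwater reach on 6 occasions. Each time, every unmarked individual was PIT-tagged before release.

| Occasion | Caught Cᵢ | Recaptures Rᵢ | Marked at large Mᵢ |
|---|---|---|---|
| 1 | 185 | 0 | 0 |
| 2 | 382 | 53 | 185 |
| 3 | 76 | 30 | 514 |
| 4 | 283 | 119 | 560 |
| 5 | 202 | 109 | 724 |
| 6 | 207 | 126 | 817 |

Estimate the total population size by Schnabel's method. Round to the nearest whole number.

Σ MᵢCᵢ = 0·185 + 185·382 + 514·76 + 560·283 + 724·202 + 817·207 = 0 + 70670 + 39064 + 158480 + 146248 + 169119 = 583581
Σ Rᵢ = 0 + 53 + 30 + 119 + 109 + 126 = 437
N̂ = 583581 / 437 ≈ 1335.4 → 1335

N ≈ 1335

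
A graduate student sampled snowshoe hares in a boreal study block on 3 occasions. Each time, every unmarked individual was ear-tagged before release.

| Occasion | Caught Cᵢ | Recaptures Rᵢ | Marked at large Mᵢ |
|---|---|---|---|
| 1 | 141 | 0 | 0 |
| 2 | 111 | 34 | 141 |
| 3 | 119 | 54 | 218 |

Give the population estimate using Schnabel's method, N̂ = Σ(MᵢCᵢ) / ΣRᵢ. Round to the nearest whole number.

N ≈ 473

Σ MᵢCᵢ = 0·141 + 141·111 + 218·119 = 0 + 15651 + 25942 = 41593
Σ Rᵢ = 0 + 34 + 54 = 88
N̂ = 41593 / 88 ≈ 472.6 → 473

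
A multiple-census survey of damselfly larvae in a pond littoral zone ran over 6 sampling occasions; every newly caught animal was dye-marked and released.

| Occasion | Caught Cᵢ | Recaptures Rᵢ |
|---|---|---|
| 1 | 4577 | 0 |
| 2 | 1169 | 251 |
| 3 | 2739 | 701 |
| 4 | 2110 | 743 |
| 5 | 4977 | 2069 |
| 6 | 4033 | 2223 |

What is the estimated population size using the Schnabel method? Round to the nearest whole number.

N ≈ 21,415

Marked at large before each occasion: Mᵢ = Σⱼ<ᵢ (Cⱼ − Rⱼ) → M1=0, M2=4577, M3=5495, M4=7533, M5=8900, M6=11808
Σ MᵢCᵢ = 0·4577 + 4577·1169 + 5495·2739 + 7533·2110 + 8900·4977 + 11808·4033 = 0 + 5350513 + 15050805 + 15894630 + 44295300 + 47621664 = 128212912
Σ Rᵢ = 0 + 251 + 701 + 743 + 2069 + 2223 = 5987
N̂ = 128212912 / 5987 ≈ 21415.2 → 21415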